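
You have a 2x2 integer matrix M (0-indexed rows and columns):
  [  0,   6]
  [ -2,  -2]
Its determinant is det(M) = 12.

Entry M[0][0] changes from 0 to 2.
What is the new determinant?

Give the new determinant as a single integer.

det is linear in row 0: changing M[0][0] by delta changes det by delta * cofactor(0,0).
Cofactor C_00 = (-1)^(0+0) * minor(0,0) = -2
Entry delta = 2 - 0 = 2
Det delta = 2 * -2 = -4
New det = 12 + -4 = 8

Answer: 8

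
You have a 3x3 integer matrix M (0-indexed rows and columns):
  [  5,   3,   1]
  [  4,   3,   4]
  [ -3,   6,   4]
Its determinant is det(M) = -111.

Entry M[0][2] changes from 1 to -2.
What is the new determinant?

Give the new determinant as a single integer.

det is linear in row 0: changing M[0][2] by delta changes det by delta * cofactor(0,2).
Cofactor C_02 = (-1)^(0+2) * minor(0,2) = 33
Entry delta = -2 - 1 = -3
Det delta = -3 * 33 = -99
New det = -111 + -99 = -210

Answer: -210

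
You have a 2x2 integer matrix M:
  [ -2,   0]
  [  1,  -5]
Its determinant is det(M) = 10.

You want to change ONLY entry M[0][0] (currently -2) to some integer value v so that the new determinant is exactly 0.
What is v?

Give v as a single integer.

det is linear in entry M[0][0]: det = old_det + (v - -2) * C_00
Cofactor C_00 = -5
Want det = 0: 10 + (v - -2) * -5 = 0
  (v - -2) = -10 / -5 = 2
  v = -2 + (2) = 0

Answer: 0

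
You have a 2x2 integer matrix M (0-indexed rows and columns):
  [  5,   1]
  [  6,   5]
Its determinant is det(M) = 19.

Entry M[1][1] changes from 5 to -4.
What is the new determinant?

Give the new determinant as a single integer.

det is linear in row 1: changing M[1][1] by delta changes det by delta * cofactor(1,1).
Cofactor C_11 = (-1)^(1+1) * minor(1,1) = 5
Entry delta = -4 - 5 = -9
Det delta = -9 * 5 = -45
New det = 19 + -45 = -26

Answer: -26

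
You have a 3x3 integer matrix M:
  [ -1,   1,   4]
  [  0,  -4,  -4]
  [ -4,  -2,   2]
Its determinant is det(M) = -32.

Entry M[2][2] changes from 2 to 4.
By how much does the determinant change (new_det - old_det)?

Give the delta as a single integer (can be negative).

Cofactor C_22 = 4
Entry delta = 4 - 2 = 2
Det delta = entry_delta * cofactor = 2 * 4 = 8

Answer: 8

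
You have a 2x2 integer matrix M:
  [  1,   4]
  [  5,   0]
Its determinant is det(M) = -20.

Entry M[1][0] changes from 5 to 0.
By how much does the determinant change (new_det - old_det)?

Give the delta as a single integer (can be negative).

Answer: 20

Derivation:
Cofactor C_10 = -4
Entry delta = 0 - 5 = -5
Det delta = entry_delta * cofactor = -5 * -4 = 20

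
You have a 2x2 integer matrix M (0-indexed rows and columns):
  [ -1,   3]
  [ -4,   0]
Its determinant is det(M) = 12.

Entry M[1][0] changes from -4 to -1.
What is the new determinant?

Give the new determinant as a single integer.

Answer: 3

Derivation:
det is linear in row 1: changing M[1][0] by delta changes det by delta * cofactor(1,0).
Cofactor C_10 = (-1)^(1+0) * minor(1,0) = -3
Entry delta = -1 - -4 = 3
Det delta = 3 * -3 = -9
New det = 12 + -9 = 3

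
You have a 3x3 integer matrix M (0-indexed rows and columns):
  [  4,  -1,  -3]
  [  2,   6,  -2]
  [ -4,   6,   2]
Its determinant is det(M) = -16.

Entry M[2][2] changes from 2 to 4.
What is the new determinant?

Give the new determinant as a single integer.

Answer: 36

Derivation:
det is linear in row 2: changing M[2][2] by delta changes det by delta * cofactor(2,2).
Cofactor C_22 = (-1)^(2+2) * minor(2,2) = 26
Entry delta = 4 - 2 = 2
Det delta = 2 * 26 = 52
New det = -16 + 52 = 36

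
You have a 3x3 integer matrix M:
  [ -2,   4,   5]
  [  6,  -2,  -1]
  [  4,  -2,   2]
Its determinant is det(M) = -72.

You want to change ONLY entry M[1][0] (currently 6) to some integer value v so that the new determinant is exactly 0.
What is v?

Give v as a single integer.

Answer: 2

Derivation:
det is linear in entry M[1][0]: det = old_det + (v - 6) * C_10
Cofactor C_10 = -18
Want det = 0: -72 + (v - 6) * -18 = 0
  (v - 6) = 72 / -18 = -4
  v = 6 + (-4) = 2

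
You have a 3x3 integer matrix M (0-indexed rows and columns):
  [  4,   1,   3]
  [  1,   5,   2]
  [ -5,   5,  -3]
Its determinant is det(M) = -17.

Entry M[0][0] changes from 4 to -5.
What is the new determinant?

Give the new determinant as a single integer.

det is linear in row 0: changing M[0][0] by delta changes det by delta * cofactor(0,0).
Cofactor C_00 = (-1)^(0+0) * minor(0,0) = -25
Entry delta = -5 - 4 = -9
Det delta = -9 * -25 = 225
New det = -17 + 225 = 208

Answer: 208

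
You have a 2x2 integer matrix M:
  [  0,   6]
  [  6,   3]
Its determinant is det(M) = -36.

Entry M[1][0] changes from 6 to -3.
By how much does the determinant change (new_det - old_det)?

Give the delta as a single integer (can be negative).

Answer: 54

Derivation:
Cofactor C_10 = -6
Entry delta = -3 - 6 = -9
Det delta = entry_delta * cofactor = -9 * -6 = 54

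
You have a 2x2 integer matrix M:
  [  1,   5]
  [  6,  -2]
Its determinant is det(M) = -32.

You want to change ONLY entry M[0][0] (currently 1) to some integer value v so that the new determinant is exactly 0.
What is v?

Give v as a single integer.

det is linear in entry M[0][0]: det = old_det + (v - 1) * C_00
Cofactor C_00 = -2
Want det = 0: -32 + (v - 1) * -2 = 0
  (v - 1) = 32 / -2 = -16
  v = 1 + (-16) = -15

Answer: -15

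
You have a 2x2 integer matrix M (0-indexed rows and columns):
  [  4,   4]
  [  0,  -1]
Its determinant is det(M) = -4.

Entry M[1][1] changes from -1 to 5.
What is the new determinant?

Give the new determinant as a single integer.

Answer: 20

Derivation:
det is linear in row 1: changing M[1][1] by delta changes det by delta * cofactor(1,1).
Cofactor C_11 = (-1)^(1+1) * minor(1,1) = 4
Entry delta = 5 - -1 = 6
Det delta = 6 * 4 = 24
New det = -4 + 24 = 20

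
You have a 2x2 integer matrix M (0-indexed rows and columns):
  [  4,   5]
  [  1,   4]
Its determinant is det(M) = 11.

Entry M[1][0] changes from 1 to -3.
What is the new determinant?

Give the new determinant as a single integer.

Answer: 31

Derivation:
det is linear in row 1: changing M[1][0] by delta changes det by delta * cofactor(1,0).
Cofactor C_10 = (-1)^(1+0) * minor(1,0) = -5
Entry delta = -3 - 1 = -4
Det delta = -4 * -5 = 20
New det = 11 + 20 = 31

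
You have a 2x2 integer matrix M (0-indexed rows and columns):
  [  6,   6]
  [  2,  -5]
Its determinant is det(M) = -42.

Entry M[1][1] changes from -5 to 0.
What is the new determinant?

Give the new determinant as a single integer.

det is linear in row 1: changing M[1][1] by delta changes det by delta * cofactor(1,1).
Cofactor C_11 = (-1)^(1+1) * minor(1,1) = 6
Entry delta = 0 - -5 = 5
Det delta = 5 * 6 = 30
New det = -42 + 30 = -12

Answer: -12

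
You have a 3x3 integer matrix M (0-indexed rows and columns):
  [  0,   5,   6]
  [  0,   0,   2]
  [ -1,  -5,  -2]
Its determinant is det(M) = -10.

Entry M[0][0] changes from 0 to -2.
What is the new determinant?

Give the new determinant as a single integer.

det is linear in row 0: changing M[0][0] by delta changes det by delta * cofactor(0,0).
Cofactor C_00 = (-1)^(0+0) * minor(0,0) = 10
Entry delta = -2 - 0 = -2
Det delta = -2 * 10 = -20
New det = -10 + -20 = -30

Answer: -30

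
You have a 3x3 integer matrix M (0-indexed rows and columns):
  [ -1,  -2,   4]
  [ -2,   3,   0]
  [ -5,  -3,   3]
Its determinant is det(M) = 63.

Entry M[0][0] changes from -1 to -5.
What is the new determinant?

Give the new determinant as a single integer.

Answer: 27

Derivation:
det is linear in row 0: changing M[0][0] by delta changes det by delta * cofactor(0,0).
Cofactor C_00 = (-1)^(0+0) * minor(0,0) = 9
Entry delta = -5 - -1 = -4
Det delta = -4 * 9 = -36
New det = 63 + -36 = 27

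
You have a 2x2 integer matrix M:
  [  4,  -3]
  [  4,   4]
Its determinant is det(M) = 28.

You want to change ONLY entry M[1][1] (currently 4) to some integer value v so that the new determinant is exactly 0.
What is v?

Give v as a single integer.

det is linear in entry M[1][1]: det = old_det + (v - 4) * C_11
Cofactor C_11 = 4
Want det = 0: 28 + (v - 4) * 4 = 0
  (v - 4) = -28 / 4 = -7
  v = 4 + (-7) = -3

Answer: -3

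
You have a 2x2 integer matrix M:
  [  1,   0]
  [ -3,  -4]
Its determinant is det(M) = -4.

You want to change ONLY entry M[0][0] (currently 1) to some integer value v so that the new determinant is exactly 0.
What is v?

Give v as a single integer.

det is linear in entry M[0][0]: det = old_det + (v - 1) * C_00
Cofactor C_00 = -4
Want det = 0: -4 + (v - 1) * -4 = 0
  (v - 1) = 4 / -4 = -1
  v = 1 + (-1) = 0

Answer: 0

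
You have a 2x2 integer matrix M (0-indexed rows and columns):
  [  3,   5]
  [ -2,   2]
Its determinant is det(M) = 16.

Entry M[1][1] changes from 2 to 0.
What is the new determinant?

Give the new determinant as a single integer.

det is linear in row 1: changing M[1][1] by delta changes det by delta * cofactor(1,1).
Cofactor C_11 = (-1)^(1+1) * minor(1,1) = 3
Entry delta = 0 - 2 = -2
Det delta = -2 * 3 = -6
New det = 16 + -6 = 10

Answer: 10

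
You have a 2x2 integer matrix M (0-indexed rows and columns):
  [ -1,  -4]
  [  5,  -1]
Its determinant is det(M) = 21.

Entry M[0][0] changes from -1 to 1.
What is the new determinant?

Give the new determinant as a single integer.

det is linear in row 0: changing M[0][0] by delta changes det by delta * cofactor(0,0).
Cofactor C_00 = (-1)^(0+0) * minor(0,0) = -1
Entry delta = 1 - -1 = 2
Det delta = 2 * -1 = -2
New det = 21 + -2 = 19

Answer: 19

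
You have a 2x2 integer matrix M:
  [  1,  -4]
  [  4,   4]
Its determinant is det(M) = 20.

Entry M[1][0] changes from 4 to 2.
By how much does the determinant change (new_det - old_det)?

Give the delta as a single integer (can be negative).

Answer: -8

Derivation:
Cofactor C_10 = 4
Entry delta = 2 - 4 = -2
Det delta = entry_delta * cofactor = -2 * 4 = -8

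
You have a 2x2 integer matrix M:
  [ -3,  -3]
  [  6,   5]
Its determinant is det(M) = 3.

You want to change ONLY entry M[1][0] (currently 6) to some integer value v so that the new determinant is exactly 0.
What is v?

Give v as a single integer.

Answer: 5

Derivation:
det is linear in entry M[1][0]: det = old_det + (v - 6) * C_10
Cofactor C_10 = 3
Want det = 0: 3 + (v - 6) * 3 = 0
  (v - 6) = -3 / 3 = -1
  v = 6 + (-1) = 5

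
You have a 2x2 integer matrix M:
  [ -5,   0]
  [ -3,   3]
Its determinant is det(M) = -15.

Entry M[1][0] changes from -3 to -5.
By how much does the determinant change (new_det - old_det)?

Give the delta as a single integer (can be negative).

Answer: 0

Derivation:
Cofactor C_10 = 0
Entry delta = -5 - -3 = -2
Det delta = entry_delta * cofactor = -2 * 0 = 0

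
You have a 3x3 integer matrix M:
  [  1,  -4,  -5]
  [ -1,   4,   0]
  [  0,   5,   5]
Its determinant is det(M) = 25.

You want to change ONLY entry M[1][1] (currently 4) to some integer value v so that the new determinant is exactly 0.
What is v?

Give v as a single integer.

Answer: -1

Derivation:
det is linear in entry M[1][1]: det = old_det + (v - 4) * C_11
Cofactor C_11 = 5
Want det = 0: 25 + (v - 4) * 5 = 0
  (v - 4) = -25 / 5 = -5
  v = 4 + (-5) = -1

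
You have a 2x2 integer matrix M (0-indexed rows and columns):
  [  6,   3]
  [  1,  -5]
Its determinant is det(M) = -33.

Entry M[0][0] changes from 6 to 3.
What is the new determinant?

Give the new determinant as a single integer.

det is linear in row 0: changing M[0][0] by delta changes det by delta * cofactor(0,0).
Cofactor C_00 = (-1)^(0+0) * minor(0,0) = -5
Entry delta = 3 - 6 = -3
Det delta = -3 * -5 = 15
New det = -33 + 15 = -18

Answer: -18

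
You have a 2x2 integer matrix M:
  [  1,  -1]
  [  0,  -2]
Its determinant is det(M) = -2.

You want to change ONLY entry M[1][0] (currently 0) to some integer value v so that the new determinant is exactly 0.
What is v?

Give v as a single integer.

det is linear in entry M[1][0]: det = old_det + (v - 0) * C_10
Cofactor C_10 = 1
Want det = 0: -2 + (v - 0) * 1 = 0
  (v - 0) = 2 / 1 = 2
  v = 0 + (2) = 2

Answer: 2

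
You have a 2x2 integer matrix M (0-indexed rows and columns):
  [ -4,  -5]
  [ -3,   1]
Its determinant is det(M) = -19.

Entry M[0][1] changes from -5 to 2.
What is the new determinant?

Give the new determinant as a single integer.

det is linear in row 0: changing M[0][1] by delta changes det by delta * cofactor(0,1).
Cofactor C_01 = (-1)^(0+1) * minor(0,1) = 3
Entry delta = 2 - -5 = 7
Det delta = 7 * 3 = 21
New det = -19 + 21 = 2

Answer: 2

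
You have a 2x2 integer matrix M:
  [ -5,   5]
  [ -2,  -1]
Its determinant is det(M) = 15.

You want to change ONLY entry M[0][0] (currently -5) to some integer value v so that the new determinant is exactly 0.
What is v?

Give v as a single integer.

Answer: 10

Derivation:
det is linear in entry M[0][0]: det = old_det + (v - -5) * C_00
Cofactor C_00 = -1
Want det = 0: 15 + (v - -5) * -1 = 0
  (v - -5) = -15 / -1 = 15
  v = -5 + (15) = 10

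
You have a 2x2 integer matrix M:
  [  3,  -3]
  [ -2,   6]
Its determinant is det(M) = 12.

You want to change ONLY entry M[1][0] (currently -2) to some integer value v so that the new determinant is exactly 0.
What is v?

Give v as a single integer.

Answer: -6

Derivation:
det is linear in entry M[1][0]: det = old_det + (v - -2) * C_10
Cofactor C_10 = 3
Want det = 0: 12 + (v - -2) * 3 = 0
  (v - -2) = -12 / 3 = -4
  v = -2 + (-4) = -6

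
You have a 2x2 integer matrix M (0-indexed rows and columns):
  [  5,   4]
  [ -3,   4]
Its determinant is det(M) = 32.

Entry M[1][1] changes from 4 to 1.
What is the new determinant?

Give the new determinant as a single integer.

det is linear in row 1: changing M[1][1] by delta changes det by delta * cofactor(1,1).
Cofactor C_11 = (-1)^(1+1) * minor(1,1) = 5
Entry delta = 1 - 4 = -3
Det delta = -3 * 5 = -15
New det = 32 + -15 = 17

Answer: 17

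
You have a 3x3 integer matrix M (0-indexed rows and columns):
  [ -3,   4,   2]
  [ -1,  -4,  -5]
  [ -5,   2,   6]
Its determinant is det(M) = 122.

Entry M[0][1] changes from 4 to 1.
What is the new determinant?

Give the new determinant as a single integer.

Answer: 29

Derivation:
det is linear in row 0: changing M[0][1] by delta changes det by delta * cofactor(0,1).
Cofactor C_01 = (-1)^(0+1) * minor(0,1) = 31
Entry delta = 1 - 4 = -3
Det delta = -3 * 31 = -93
New det = 122 + -93 = 29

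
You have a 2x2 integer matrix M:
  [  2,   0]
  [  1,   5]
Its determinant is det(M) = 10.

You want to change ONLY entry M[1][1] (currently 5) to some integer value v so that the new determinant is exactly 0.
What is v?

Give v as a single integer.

det is linear in entry M[1][1]: det = old_det + (v - 5) * C_11
Cofactor C_11 = 2
Want det = 0: 10 + (v - 5) * 2 = 0
  (v - 5) = -10 / 2 = -5
  v = 5 + (-5) = 0

Answer: 0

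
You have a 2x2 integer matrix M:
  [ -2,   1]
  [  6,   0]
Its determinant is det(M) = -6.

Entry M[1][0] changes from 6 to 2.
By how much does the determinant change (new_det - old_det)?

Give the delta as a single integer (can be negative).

Cofactor C_10 = -1
Entry delta = 2 - 6 = -4
Det delta = entry_delta * cofactor = -4 * -1 = 4

Answer: 4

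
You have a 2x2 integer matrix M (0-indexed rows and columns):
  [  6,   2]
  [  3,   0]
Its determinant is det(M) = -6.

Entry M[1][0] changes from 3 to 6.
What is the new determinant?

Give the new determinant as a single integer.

det is linear in row 1: changing M[1][0] by delta changes det by delta * cofactor(1,0).
Cofactor C_10 = (-1)^(1+0) * minor(1,0) = -2
Entry delta = 6 - 3 = 3
Det delta = 3 * -2 = -6
New det = -6 + -6 = -12

Answer: -12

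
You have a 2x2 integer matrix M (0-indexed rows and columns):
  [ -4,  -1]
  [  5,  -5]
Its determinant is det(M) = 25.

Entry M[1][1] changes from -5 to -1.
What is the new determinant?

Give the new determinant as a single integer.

det is linear in row 1: changing M[1][1] by delta changes det by delta * cofactor(1,1).
Cofactor C_11 = (-1)^(1+1) * minor(1,1) = -4
Entry delta = -1 - -5 = 4
Det delta = 4 * -4 = -16
New det = 25 + -16 = 9

Answer: 9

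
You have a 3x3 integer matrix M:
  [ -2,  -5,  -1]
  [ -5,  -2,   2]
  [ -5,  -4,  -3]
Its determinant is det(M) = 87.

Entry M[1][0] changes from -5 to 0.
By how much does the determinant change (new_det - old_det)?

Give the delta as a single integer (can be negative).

Answer: -55

Derivation:
Cofactor C_10 = -11
Entry delta = 0 - -5 = 5
Det delta = entry_delta * cofactor = 5 * -11 = -55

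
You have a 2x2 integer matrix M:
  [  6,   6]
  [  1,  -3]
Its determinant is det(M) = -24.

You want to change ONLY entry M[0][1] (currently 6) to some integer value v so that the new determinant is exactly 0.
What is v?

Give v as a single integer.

Answer: -18

Derivation:
det is linear in entry M[0][1]: det = old_det + (v - 6) * C_01
Cofactor C_01 = -1
Want det = 0: -24 + (v - 6) * -1 = 0
  (v - 6) = 24 / -1 = -24
  v = 6 + (-24) = -18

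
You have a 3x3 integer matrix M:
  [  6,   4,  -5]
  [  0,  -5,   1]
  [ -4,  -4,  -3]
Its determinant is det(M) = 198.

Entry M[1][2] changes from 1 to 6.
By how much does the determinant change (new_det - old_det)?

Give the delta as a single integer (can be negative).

Cofactor C_12 = 8
Entry delta = 6 - 1 = 5
Det delta = entry_delta * cofactor = 5 * 8 = 40

Answer: 40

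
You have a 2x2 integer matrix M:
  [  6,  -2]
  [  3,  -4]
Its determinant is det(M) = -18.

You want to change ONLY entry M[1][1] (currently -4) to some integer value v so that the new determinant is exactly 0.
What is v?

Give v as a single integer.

det is linear in entry M[1][1]: det = old_det + (v - -4) * C_11
Cofactor C_11 = 6
Want det = 0: -18 + (v - -4) * 6 = 0
  (v - -4) = 18 / 6 = 3
  v = -4 + (3) = -1

Answer: -1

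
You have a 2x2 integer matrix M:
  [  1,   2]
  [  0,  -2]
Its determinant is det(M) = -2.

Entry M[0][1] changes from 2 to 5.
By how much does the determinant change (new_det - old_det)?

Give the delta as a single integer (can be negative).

Answer: 0

Derivation:
Cofactor C_01 = 0
Entry delta = 5 - 2 = 3
Det delta = entry_delta * cofactor = 3 * 0 = 0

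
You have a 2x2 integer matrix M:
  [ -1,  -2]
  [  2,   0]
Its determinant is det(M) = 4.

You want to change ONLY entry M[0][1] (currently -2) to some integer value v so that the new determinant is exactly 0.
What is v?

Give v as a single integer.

Answer: 0

Derivation:
det is linear in entry M[0][1]: det = old_det + (v - -2) * C_01
Cofactor C_01 = -2
Want det = 0: 4 + (v - -2) * -2 = 0
  (v - -2) = -4 / -2 = 2
  v = -2 + (2) = 0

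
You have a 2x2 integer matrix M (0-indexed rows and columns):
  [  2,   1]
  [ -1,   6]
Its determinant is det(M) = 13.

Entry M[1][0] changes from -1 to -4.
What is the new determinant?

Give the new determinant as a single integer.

Answer: 16

Derivation:
det is linear in row 1: changing M[1][0] by delta changes det by delta * cofactor(1,0).
Cofactor C_10 = (-1)^(1+0) * minor(1,0) = -1
Entry delta = -4 - -1 = -3
Det delta = -3 * -1 = 3
New det = 13 + 3 = 16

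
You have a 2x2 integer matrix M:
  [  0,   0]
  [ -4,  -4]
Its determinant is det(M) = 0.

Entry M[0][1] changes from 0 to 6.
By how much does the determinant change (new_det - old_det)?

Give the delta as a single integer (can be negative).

Cofactor C_01 = 4
Entry delta = 6 - 0 = 6
Det delta = entry_delta * cofactor = 6 * 4 = 24

Answer: 24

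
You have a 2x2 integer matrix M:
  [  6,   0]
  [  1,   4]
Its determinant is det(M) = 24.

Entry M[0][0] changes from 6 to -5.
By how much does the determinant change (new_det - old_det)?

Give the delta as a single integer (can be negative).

Answer: -44

Derivation:
Cofactor C_00 = 4
Entry delta = -5 - 6 = -11
Det delta = entry_delta * cofactor = -11 * 4 = -44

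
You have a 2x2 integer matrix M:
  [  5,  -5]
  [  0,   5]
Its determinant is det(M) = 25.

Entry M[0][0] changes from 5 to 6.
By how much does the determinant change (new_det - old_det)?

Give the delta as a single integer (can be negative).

Cofactor C_00 = 5
Entry delta = 6 - 5 = 1
Det delta = entry_delta * cofactor = 1 * 5 = 5

Answer: 5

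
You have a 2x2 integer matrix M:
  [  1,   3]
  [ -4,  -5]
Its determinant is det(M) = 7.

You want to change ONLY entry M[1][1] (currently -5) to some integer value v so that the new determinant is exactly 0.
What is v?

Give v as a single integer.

det is linear in entry M[1][1]: det = old_det + (v - -5) * C_11
Cofactor C_11 = 1
Want det = 0: 7 + (v - -5) * 1 = 0
  (v - -5) = -7 / 1 = -7
  v = -5 + (-7) = -12

Answer: -12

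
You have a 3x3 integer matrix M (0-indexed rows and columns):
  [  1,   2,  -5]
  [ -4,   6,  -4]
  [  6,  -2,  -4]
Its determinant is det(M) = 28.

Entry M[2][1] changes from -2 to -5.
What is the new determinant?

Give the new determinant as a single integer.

Answer: -44

Derivation:
det is linear in row 2: changing M[2][1] by delta changes det by delta * cofactor(2,1).
Cofactor C_21 = (-1)^(2+1) * minor(2,1) = 24
Entry delta = -5 - -2 = -3
Det delta = -3 * 24 = -72
New det = 28 + -72 = -44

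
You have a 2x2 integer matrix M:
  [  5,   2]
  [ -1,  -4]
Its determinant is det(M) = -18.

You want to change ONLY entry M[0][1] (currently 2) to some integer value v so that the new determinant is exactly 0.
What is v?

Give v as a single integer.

det is linear in entry M[0][1]: det = old_det + (v - 2) * C_01
Cofactor C_01 = 1
Want det = 0: -18 + (v - 2) * 1 = 0
  (v - 2) = 18 / 1 = 18
  v = 2 + (18) = 20

Answer: 20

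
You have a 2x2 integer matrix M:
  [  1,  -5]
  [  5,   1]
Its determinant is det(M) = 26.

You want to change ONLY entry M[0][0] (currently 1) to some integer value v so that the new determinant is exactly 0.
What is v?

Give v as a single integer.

det is linear in entry M[0][0]: det = old_det + (v - 1) * C_00
Cofactor C_00 = 1
Want det = 0: 26 + (v - 1) * 1 = 0
  (v - 1) = -26 / 1 = -26
  v = 1 + (-26) = -25

Answer: -25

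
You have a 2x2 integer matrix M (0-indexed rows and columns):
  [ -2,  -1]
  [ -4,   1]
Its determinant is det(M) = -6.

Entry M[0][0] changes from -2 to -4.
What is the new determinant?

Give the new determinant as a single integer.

det is linear in row 0: changing M[0][0] by delta changes det by delta * cofactor(0,0).
Cofactor C_00 = (-1)^(0+0) * minor(0,0) = 1
Entry delta = -4 - -2 = -2
Det delta = -2 * 1 = -2
New det = -6 + -2 = -8

Answer: -8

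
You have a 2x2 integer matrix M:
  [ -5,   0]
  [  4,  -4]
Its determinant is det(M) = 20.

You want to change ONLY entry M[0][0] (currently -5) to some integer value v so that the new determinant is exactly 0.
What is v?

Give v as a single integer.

det is linear in entry M[0][0]: det = old_det + (v - -5) * C_00
Cofactor C_00 = -4
Want det = 0: 20 + (v - -5) * -4 = 0
  (v - -5) = -20 / -4 = 5
  v = -5 + (5) = 0

Answer: 0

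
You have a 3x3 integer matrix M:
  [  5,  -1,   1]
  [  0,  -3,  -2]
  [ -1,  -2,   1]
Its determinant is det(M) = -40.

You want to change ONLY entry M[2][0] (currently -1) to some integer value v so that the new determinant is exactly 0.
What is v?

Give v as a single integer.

Answer: 7

Derivation:
det is linear in entry M[2][0]: det = old_det + (v - -1) * C_20
Cofactor C_20 = 5
Want det = 0: -40 + (v - -1) * 5 = 0
  (v - -1) = 40 / 5 = 8
  v = -1 + (8) = 7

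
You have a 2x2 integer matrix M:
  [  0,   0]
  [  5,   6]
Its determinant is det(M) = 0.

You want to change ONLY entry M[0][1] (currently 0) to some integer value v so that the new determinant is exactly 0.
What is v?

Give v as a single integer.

det is linear in entry M[0][1]: det = old_det + (v - 0) * C_01
Cofactor C_01 = -5
Want det = 0: 0 + (v - 0) * -5 = 0
  (v - 0) = 0 / -5 = 0
  v = 0 + (0) = 0

Answer: 0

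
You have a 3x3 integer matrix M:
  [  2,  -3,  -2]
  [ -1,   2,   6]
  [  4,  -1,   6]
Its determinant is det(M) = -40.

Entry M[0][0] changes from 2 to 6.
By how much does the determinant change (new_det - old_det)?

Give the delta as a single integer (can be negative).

Cofactor C_00 = 18
Entry delta = 6 - 2 = 4
Det delta = entry_delta * cofactor = 4 * 18 = 72

Answer: 72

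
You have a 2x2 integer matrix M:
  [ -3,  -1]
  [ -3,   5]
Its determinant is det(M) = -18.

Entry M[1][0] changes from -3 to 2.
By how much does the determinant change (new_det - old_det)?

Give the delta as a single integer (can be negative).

Answer: 5

Derivation:
Cofactor C_10 = 1
Entry delta = 2 - -3 = 5
Det delta = entry_delta * cofactor = 5 * 1 = 5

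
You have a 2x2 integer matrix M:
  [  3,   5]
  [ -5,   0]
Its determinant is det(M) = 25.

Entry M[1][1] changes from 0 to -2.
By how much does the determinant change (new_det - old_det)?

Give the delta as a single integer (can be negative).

Cofactor C_11 = 3
Entry delta = -2 - 0 = -2
Det delta = entry_delta * cofactor = -2 * 3 = -6

Answer: -6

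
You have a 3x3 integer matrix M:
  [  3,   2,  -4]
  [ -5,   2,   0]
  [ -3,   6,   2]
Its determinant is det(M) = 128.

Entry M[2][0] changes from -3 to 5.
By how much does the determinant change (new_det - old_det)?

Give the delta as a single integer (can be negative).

Cofactor C_20 = 8
Entry delta = 5 - -3 = 8
Det delta = entry_delta * cofactor = 8 * 8 = 64

Answer: 64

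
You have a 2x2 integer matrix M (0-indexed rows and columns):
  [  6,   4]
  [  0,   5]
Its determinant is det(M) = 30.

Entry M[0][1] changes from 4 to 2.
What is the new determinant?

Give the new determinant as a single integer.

Answer: 30

Derivation:
det is linear in row 0: changing M[0][1] by delta changes det by delta * cofactor(0,1).
Cofactor C_01 = (-1)^(0+1) * minor(0,1) = 0
Entry delta = 2 - 4 = -2
Det delta = -2 * 0 = 0
New det = 30 + 0 = 30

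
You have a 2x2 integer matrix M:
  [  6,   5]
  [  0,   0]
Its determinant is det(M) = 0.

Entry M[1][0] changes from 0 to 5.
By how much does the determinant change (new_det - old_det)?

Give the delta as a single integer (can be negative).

Answer: -25

Derivation:
Cofactor C_10 = -5
Entry delta = 5 - 0 = 5
Det delta = entry_delta * cofactor = 5 * -5 = -25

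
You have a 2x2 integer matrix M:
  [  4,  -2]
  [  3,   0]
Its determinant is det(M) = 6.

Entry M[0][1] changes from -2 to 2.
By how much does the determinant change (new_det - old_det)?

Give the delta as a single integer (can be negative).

Cofactor C_01 = -3
Entry delta = 2 - -2 = 4
Det delta = entry_delta * cofactor = 4 * -3 = -12

Answer: -12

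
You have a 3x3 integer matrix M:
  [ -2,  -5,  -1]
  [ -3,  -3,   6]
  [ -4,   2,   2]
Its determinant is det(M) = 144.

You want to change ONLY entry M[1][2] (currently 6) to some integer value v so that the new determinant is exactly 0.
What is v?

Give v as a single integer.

Answer: 0

Derivation:
det is linear in entry M[1][2]: det = old_det + (v - 6) * C_12
Cofactor C_12 = 24
Want det = 0: 144 + (v - 6) * 24 = 0
  (v - 6) = -144 / 24 = -6
  v = 6 + (-6) = 0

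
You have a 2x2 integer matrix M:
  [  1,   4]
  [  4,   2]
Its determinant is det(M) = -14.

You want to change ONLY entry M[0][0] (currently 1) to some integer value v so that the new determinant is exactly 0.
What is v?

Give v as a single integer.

Answer: 8

Derivation:
det is linear in entry M[0][0]: det = old_det + (v - 1) * C_00
Cofactor C_00 = 2
Want det = 0: -14 + (v - 1) * 2 = 0
  (v - 1) = 14 / 2 = 7
  v = 1 + (7) = 8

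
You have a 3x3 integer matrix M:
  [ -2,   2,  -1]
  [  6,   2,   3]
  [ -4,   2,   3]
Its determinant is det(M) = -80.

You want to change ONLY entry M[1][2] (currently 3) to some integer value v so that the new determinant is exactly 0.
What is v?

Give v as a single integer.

det is linear in entry M[1][2]: det = old_det + (v - 3) * C_12
Cofactor C_12 = -4
Want det = 0: -80 + (v - 3) * -4 = 0
  (v - 3) = 80 / -4 = -20
  v = 3 + (-20) = -17

Answer: -17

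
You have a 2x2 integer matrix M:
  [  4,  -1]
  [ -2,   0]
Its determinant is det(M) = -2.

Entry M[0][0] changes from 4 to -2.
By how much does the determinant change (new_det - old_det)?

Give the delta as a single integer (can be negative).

Cofactor C_00 = 0
Entry delta = -2 - 4 = -6
Det delta = entry_delta * cofactor = -6 * 0 = 0

Answer: 0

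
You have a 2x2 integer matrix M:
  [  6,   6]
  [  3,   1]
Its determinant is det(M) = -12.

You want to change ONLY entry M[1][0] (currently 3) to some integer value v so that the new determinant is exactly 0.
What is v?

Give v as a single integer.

det is linear in entry M[1][0]: det = old_det + (v - 3) * C_10
Cofactor C_10 = -6
Want det = 0: -12 + (v - 3) * -6 = 0
  (v - 3) = 12 / -6 = -2
  v = 3 + (-2) = 1

Answer: 1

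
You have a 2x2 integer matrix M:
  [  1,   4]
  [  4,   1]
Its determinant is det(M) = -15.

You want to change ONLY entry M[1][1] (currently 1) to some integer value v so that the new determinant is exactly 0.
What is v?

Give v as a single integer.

Answer: 16

Derivation:
det is linear in entry M[1][1]: det = old_det + (v - 1) * C_11
Cofactor C_11 = 1
Want det = 0: -15 + (v - 1) * 1 = 0
  (v - 1) = 15 / 1 = 15
  v = 1 + (15) = 16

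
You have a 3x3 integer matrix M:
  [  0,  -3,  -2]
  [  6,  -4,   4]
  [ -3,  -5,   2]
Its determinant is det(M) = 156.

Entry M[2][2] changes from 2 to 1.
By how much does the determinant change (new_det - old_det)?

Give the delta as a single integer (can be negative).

Cofactor C_22 = 18
Entry delta = 1 - 2 = -1
Det delta = entry_delta * cofactor = -1 * 18 = -18

Answer: -18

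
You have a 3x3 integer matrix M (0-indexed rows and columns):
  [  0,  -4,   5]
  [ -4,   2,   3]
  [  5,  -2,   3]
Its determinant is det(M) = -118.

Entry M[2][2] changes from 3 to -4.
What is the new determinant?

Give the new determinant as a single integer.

Answer: -6

Derivation:
det is linear in row 2: changing M[2][2] by delta changes det by delta * cofactor(2,2).
Cofactor C_22 = (-1)^(2+2) * minor(2,2) = -16
Entry delta = -4 - 3 = -7
Det delta = -7 * -16 = 112
New det = -118 + 112 = -6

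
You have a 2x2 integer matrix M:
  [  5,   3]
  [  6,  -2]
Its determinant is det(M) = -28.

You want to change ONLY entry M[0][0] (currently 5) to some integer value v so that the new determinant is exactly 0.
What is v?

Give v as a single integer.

det is linear in entry M[0][0]: det = old_det + (v - 5) * C_00
Cofactor C_00 = -2
Want det = 0: -28 + (v - 5) * -2 = 0
  (v - 5) = 28 / -2 = -14
  v = 5 + (-14) = -9

Answer: -9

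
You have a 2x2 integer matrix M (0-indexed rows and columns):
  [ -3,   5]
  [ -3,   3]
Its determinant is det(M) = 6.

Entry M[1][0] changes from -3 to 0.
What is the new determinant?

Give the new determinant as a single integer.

det is linear in row 1: changing M[1][0] by delta changes det by delta * cofactor(1,0).
Cofactor C_10 = (-1)^(1+0) * minor(1,0) = -5
Entry delta = 0 - -3 = 3
Det delta = 3 * -5 = -15
New det = 6 + -15 = -9

Answer: -9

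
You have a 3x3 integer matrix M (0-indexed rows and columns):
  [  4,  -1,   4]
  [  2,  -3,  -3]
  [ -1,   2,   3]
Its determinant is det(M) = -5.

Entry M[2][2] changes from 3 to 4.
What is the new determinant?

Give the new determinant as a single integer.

det is linear in row 2: changing M[2][2] by delta changes det by delta * cofactor(2,2).
Cofactor C_22 = (-1)^(2+2) * minor(2,2) = -10
Entry delta = 4 - 3 = 1
Det delta = 1 * -10 = -10
New det = -5 + -10 = -15

Answer: -15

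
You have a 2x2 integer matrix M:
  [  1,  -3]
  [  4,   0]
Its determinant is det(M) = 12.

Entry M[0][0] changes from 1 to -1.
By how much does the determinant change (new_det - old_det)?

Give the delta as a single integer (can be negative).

Cofactor C_00 = 0
Entry delta = -1 - 1 = -2
Det delta = entry_delta * cofactor = -2 * 0 = 0

Answer: 0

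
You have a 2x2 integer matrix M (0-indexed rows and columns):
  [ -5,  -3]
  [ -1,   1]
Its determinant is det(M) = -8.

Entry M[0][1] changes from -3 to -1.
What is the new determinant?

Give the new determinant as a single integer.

det is linear in row 0: changing M[0][1] by delta changes det by delta * cofactor(0,1).
Cofactor C_01 = (-1)^(0+1) * minor(0,1) = 1
Entry delta = -1 - -3 = 2
Det delta = 2 * 1 = 2
New det = -8 + 2 = -6

Answer: -6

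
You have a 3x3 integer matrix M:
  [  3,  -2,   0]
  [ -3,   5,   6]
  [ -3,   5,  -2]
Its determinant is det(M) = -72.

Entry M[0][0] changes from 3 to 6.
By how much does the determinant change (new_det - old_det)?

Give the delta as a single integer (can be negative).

Answer: -120

Derivation:
Cofactor C_00 = -40
Entry delta = 6 - 3 = 3
Det delta = entry_delta * cofactor = 3 * -40 = -120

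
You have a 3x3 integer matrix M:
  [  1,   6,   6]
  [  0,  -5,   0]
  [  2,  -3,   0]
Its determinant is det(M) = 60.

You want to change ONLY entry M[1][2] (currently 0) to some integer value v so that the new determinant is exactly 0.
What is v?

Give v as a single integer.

det is linear in entry M[1][2]: det = old_det + (v - 0) * C_12
Cofactor C_12 = 15
Want det = 0: 60 + (v - 0) * 15 = 0
  (v - 0) = -60 / 15 = -4
  v = 0 + (-4) = -4

Answer: -4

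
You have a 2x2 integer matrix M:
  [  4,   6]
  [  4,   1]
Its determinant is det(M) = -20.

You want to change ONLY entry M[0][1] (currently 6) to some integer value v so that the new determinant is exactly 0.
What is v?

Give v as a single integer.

det is linear in entry M[0][1]: det = old_det + (v - 6) * C_01
Cofactor C_01 = -4
Want det = 0: -20 + (v - 6) * -4 = 0
  (v - 6) = 20 / -4 = -5
  v = 6 + (-5) = 1

Answer: 1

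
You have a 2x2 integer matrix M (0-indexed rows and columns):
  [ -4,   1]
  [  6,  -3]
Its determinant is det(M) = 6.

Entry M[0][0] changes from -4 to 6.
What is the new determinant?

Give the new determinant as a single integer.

Answer: -24

Derivation:
det is linear in row 0: changing M[0][0] by delta changes det by delta * cofactor(0,0).
Cofactor C_00 = (-1)^(0+0) * minor(0,0) = -3
Entry delta = 6 - -4 = 10
Det delta = 10 * -3 = -30
New det = 6 + -30 = -24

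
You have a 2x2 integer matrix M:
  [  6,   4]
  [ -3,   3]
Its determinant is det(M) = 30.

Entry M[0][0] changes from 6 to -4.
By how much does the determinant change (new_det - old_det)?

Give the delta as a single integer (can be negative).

Cofactor C_00 = 3
Entry delta = -4 - 6 = -10
Det delta = entry_delta * cofactor = -10 * 3 = -30

Answer: -30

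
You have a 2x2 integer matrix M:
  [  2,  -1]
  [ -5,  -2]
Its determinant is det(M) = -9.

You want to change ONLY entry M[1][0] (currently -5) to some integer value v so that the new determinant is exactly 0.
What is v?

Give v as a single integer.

det is linear in entry M[1][0]: det = old_det + (v - -5) * C_10
Cofactor C_10 = 1
Want det = 0: -9 + (v - -5) * 1 = 0
  (v - -5) = 9 / 1 = 9
  v = -5 + (9) = 4

Answer: 4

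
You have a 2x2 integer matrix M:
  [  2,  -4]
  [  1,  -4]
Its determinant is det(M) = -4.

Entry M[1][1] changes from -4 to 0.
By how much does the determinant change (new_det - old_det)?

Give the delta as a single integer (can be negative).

Answer: 8

Derivation:
Cofactor C_11 = 2
Entry delta = 0 - -4 = 4
Det delta = entry_delta * cofactor = 4 * 2 = 8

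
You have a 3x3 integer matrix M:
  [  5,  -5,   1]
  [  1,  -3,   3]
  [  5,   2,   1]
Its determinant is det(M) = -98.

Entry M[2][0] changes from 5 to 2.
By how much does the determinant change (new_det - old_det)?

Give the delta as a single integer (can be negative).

Cofactor C_20 = -12
Entry delta = 2 - 5 = -3
Det delta = entry_delta * cofactor = -3 * -12 = 36

Answer: 36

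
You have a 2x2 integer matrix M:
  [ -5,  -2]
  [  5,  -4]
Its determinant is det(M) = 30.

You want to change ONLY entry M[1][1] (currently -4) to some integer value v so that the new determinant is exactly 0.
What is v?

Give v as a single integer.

det is linear in entry M[1][1]: det = old_det + (v - -4) * C_11
Cofactor C_11 = -5
Want det = 0: 30 + (v - -4) * -5 = 0
  (v - -4) = -30 / -5 = 6
  v = -4 + (6) = 2

Answer: 2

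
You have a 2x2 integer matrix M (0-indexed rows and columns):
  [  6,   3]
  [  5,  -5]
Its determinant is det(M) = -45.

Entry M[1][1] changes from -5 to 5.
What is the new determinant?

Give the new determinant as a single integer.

Answer: 15

Derivation:
det is linear in row 1: changing M[1][1] by delta changes det by delta * cofactor(1,1).
Cofactor C_11 = (-1)^(1+1) * minor(1,1) = 6
Entry delta = 5 - -5 = 10
Det delta = 10 * 6 = 60
New det = -45 + 60 = 15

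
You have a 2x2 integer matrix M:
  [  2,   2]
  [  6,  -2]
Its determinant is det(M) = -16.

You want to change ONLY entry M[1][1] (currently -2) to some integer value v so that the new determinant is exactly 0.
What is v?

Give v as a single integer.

det is linear in entry M[1][1]: det = old_det + (v - -2) * C_11
Cofactor C_11 = 2
Want det = 0: -16 + (v - -2) * 2 = 0
  (v - -2) = 16 / 2 = 8
  v = -2 + (8) = 6

Answer: 6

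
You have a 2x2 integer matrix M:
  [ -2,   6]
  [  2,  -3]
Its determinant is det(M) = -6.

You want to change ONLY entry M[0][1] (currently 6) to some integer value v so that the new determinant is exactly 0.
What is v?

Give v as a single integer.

Answer: 3

Derivation:
det is linear in entry M[0][1]: det = old_det + (v - 6) * C_01
Cofactor C_01 = -2
Want det = 0: -6 + (v - 6) * -2 = 0
  (v - 6) = 6 / -2 = -3
  v = 6 + (-3) = 3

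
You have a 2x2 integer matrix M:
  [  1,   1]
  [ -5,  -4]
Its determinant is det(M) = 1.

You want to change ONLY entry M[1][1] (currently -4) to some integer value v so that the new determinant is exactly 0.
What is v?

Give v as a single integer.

Answer: -5

Derivation:
det is linear in entry M[1][1]: det = old_det + (v - -4) * C_11
Cofactor C_11 = 1
Want det = 0: 1 + (v - -4) * 1 = 0
  (v - -4) = -1 / 1 = -1
  v = -4 + (-1) = -5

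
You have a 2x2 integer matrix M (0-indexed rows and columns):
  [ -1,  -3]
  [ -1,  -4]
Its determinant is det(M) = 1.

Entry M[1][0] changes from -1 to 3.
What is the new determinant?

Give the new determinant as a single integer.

Answer: 13

Derivation:
det is linear in row 1: changing M[1][0] by delta changes det by delta * cofactor(1,0).
Cofactor C_10 = (-1)^(1+0) * minor(1,0) = 3
Entry delta = 3 - -1 = 4
Det delta = 4 * 3 = 12
New det = 1 + 12 = 13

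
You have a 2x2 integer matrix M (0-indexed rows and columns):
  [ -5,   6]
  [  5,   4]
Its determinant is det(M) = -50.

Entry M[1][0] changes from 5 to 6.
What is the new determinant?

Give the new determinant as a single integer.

det is linear in row 1: changing M[1][0] by delta changes det by delta * cofactor(1,0).
Cofactor C_10 = (-1)^(1+0) * minor(1,0) = -6
Entry delta = 6 - 5 = 1
Det delta = 1 * -6 = -6
New det = -50 + -6 = -56

Answer: -56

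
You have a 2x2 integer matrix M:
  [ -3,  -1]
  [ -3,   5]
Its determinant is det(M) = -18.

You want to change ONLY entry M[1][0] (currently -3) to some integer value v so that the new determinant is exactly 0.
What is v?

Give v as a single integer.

Answer: 15

Derivation:
det is linear in entry M[1][0]: det = old_det + (v - -3) * C_10
Cofactor C_10 = 1
Want det = 0: -18 + (v - -3) * 1 = 0
  (v - -3) = 18 / 1 = 18
  v = -3 + (18) = 15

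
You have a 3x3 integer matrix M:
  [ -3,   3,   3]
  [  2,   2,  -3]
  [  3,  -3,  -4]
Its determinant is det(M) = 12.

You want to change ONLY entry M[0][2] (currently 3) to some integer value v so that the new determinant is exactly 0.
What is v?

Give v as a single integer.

det is linear in entry M[0][2]: det = old_det + (v - 3) * C_02
Cofactor C_02 = -12
Want det = 0: 12 + (v - 3) * -12 = 0
  (v - 3) = -12 / -12 = 1
  v = 3 + (1) = 4

Answer: 4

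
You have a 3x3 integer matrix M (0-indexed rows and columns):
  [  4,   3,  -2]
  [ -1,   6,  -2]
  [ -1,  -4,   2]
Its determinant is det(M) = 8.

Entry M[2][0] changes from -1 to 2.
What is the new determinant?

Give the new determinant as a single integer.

Answer: 26

Derivation:
det is linear in row 2: changing M[2][0] by delta changes det by delta * cofactor(2,0).
Cofactor C_20 = (-1)^(2+0) * minor(2,0) = 6
Entry delta = 2 - -1 = 3
Det delta = 3 * 6 = 18
New det = 8 + 18 = 26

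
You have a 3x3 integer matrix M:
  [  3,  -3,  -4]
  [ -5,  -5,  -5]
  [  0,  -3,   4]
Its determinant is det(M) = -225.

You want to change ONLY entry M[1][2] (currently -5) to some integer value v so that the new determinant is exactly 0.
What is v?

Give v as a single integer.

Answer: 20

Derivation:
det is linear in entry M[1][2]: det = old_det + (v - -5) * C_12
Cofactor C_12 = 9
Want det = 0: -225 + (v - -5) * 9 = 0
  (v - -5) = 225 / 9 = 25
  v = -5 + (25) = 20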